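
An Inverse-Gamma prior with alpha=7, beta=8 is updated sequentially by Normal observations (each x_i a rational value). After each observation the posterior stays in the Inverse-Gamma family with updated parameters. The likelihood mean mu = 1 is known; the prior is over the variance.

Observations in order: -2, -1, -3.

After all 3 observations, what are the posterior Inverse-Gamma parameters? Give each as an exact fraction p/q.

obs 1: x=-2 → posterior Inverse-Gamma(15/2, 25/2)
obs 2: x=-1 → posterior Inverse-Gamma(8, 29/2)
obs 3: x=-3 → posterior Inverse-Gamma(17/2, 45/2)

alpha=17/2, beta=45/2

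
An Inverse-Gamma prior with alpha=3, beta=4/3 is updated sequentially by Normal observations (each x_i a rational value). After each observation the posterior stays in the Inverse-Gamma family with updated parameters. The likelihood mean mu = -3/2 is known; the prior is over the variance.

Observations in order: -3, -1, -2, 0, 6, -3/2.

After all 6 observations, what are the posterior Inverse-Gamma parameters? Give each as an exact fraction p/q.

obs 1: x=-3 → posterior Inverse-Gamma(7/2, 59/24)
obs 2: x=-1 → posterior Inverse-Gamma(4, 31/12)
obs 3: x=-2 → posterior Inverse-Gamma(9/2, 65/24)
obs 4: x=0 → posterior Inverse-Gamma(5, 23/6)
obs 5: x=6 → posterior Inverse-Gamma(11/2, 767/24)
obs 6: x=-3/2 → posterior Inverse-Gamma(6, 767/24)

alpha=6, beta=767/24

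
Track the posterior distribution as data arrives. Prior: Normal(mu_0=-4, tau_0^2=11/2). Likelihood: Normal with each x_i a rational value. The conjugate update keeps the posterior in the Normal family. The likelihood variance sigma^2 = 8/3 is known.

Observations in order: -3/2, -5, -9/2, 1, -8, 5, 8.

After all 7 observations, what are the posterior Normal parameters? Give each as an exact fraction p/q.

obs 1: x=-3/2 → posterior Normal(-227/98, 88/49)
obs 2: x=-5 → posterior Normal(-557/164, 44/41)
obs 3: x=-9/2 → posterior Normal(-427/115, 88/115)
obs 4: x=1 → posterior Normal(-197/74, 22/37)
obs 5: x=-8 → posterior Normal(-658/181, 88/181)
obs 6: x=5 → posterior Normal(-493/214, 44/107)
obs 7: x=8 → posterior Normal(-229/247, 88/247)

mu_0=-229/247, tau_0^2=88/247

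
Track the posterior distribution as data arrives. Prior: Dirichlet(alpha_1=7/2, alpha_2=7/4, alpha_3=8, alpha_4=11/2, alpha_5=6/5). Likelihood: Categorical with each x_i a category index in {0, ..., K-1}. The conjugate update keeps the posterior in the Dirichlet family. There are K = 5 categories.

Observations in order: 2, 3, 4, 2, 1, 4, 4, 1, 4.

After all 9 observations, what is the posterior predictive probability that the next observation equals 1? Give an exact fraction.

obs 1: x=2 → posterior Dirichlet(7/2, 7/4, 9, 11/2, 6/5)
obs 2: x=3 → posterior Dirichlet(7/2, 7/4, 9, 13/2, 6/5)
obs 3: x=4 → posterior Dirichlet(7/2, 7/4, 9, 13/2, 11/5)
obs 4: x=2 → posterior Dirichlet(7/2, 7/4, 10, 13/2, 11/5)
obs 5: x=1 → posterior Dirichlet(7/2, 11/4, 10, 13/2, 11/5)
obs 6: x=4 → posterior Dirichlet(7/2, 11/4, 10, 13/2, 16/5)
obs 7: x=4 → posterior Dirichlet(7/2, 11/4, 10, 13/2, 21/5)
obs 8: x=1 → posterior Dirichlet(7/2, 15/4, 10, 13/2, 21/5)
obs 9: x=4 → posterior Dirichlet(7/2, 15/4, 10, 13/2, 26/5)

25/193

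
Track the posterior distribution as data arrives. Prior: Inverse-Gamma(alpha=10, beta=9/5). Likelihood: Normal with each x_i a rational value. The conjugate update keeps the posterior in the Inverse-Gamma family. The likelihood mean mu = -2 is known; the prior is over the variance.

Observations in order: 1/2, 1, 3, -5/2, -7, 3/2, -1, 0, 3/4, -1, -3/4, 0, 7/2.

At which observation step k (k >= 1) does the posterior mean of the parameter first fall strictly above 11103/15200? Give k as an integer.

k = 2

obs 1: x=1/2 → posterior Inverse-Gamma(21/2, 197/40)
obs 2: x=1 → posterior Inverse-Gamma(11, 377/40)
obs 3: x=3 → posterior Inverse-Gamma(23/2, 877/40)
obs 4: x=-5/2 → posterior Inverse-Gamma(12, 441/20)
obs 5: x=-7 → posterior Inverse-Gamma(25/2, 691/20)
obs 6: x=3/2 → posterior Inverse-Gamma(13, 1627/40)
obs 7: x=-1 → posterior Inverse-Gamma(27/2, 1647/40)
obs 8: x=0 → posterior Inverse-Gamma(14, 1727/40)
obs 9: x=3/4 → posterior Inverse-Gamma(29/2, 7513/160)
obs 10: x=-1 → posterior Inverse-Gamma(15, 7593/160)
obs 11: x=-3/4 → posterior Inverse-Gamma(31/2, 3859/80)
obs 12: x=0 → posterior Inverse-Gamma(16, 4019/80)
obs 13: x=7/2 → posterior Inverse-Gamma(33/2, 5229/80)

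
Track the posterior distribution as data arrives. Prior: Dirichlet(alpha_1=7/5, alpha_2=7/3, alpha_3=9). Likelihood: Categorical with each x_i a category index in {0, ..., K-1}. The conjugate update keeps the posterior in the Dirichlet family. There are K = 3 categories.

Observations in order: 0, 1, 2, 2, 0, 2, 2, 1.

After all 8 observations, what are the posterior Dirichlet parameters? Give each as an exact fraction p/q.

obs 1: x=0 → posterior Dirichlet(12/5, 7/3, 9)
obs 2: x=1 → posterior Dirichlet(12/5, 10/3, 9)
obs 3: x=2 → posterior Dirichlet(12/5, 10/3, 10)
obs 4: x=2 → posterior Dirichlet(12/5, 10/3, 11)
obs 5: x=0 → posterior Dirichlet(17/5, 10/3, 11)
obs 6: x=2 → posterior Dirichlet(17/5, 10/3, 12)
obs 7: x=2 → posterior Dirichlet(17/5, 10/3, 13)
obs 8: x=1 → posterior Dirichlet(17/5, 13/3, 13)

alpha_1=17/5, alpha_2=13/3, alpha_3=13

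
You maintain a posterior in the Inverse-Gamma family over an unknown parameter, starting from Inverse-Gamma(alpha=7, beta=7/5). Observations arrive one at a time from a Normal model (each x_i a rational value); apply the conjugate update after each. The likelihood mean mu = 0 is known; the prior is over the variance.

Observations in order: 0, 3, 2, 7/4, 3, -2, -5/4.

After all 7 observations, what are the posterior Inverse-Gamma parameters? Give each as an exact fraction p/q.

obs 1: x=0 → posterior Inverse-Gamma(15/2, 7/5)
obs 2: x=3 → posterior Inverse-Gamma(8, 59/10)
obs 3: x=2 → posterior Inverse-Gamma(17/2, 79/10)
obs 4: x=7/4 → posterior Inverse-Gamma(9, 1509/160)
obs 5: x=3 → posterior Inverse-Gamma(19/2, 2229/160)
obs 6: x=-2 → posterior Inverse-Gamma(10, 2549/160)
obs 7: x=-5/4 → posterior Inverse-Gamma(21/2, 1337/80)

alpha=21/2, beta=1337/80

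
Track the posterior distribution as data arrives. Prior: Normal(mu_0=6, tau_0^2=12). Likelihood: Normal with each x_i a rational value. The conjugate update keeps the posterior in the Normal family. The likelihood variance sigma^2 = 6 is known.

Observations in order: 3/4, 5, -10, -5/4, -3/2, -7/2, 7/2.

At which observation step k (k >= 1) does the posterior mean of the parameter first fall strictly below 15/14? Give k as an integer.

obs 1: x=3/4 → posterior Normal(5/2, 4)
obs 2: x=5 → posterior Normal(7/2, 12/5)
obs 3: x=-10 → posterior Normal(-5/14, 12/7)
obs 4: x=-5/4 → posterior Normal(-5/9, 4/3)
obs 5: x=-3/2 → posterior Normal(-8/11, 12/11)
obs 6: x=-7/2 → posterior Normal(-15/13, 12/13)
obs 7: x=7/2 → posterior Normal(-8/15, 4/5)

k = 3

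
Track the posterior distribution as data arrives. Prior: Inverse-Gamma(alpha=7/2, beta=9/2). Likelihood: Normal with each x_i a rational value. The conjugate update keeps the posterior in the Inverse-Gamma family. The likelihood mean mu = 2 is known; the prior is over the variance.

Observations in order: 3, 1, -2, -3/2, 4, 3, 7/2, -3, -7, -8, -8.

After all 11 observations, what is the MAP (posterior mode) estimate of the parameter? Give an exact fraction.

141/8

obs 1: x=3 → posterior Inverse-Gamma(4, 5)
obs 2: x=1 → posterior Inverse-Gamma(9/2, 11/2)
obs 3: x=-2 → posterior Inverse-Gamma(5, 27/2)
obs 4: x=-3/2 → posterior Inverse-Gamma(11/2, 157/8)
obs 5: x=4 → posterior Inverse-Gamma(6, 173/8)
obs 6: x=3 → posterior Inverse-Gamma(13/2, 177/8)
obs 7: x=7/2 → posterior Inverse-Gamma(7, 93/4)
obs 8: x=-3 → posterior Inverse-Gamma(15/2, 143/4)
obs 9: x=-7 → posterior Inverse-Gamma(8, 305/4)
obs 10: x=-8 → posterior Inverse-Gamma(17/2, 505/4)
obs 11: x=-8 → posterior Inverse-Gamma(9, 705/4)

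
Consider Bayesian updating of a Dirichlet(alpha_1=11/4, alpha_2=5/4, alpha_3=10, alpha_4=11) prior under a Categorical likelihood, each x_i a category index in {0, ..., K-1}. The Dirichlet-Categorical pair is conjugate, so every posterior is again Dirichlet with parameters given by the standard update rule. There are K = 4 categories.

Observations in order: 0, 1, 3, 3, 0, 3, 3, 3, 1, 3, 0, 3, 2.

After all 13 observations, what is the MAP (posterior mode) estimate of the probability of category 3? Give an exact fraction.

obs 1: x=0 → posterior Dirichlet(15/4, 5/4, 10, 11)
obs 2: x=1 → posterior Dirichlet(15/4, 9/4, 10, 11)
obs 3: x=3 → posterior Dirichlet(15/4, 9/4, 10, 12)
obs 4: x=3 → posterior Dirichlet(15/4, 9/4, 10, 13)
obs 5: x=0 → posterior Dirichlet(19/4, 9/4, 10, 13)
obs 6: x=3 → posterior Dirichlet(19/4, 9/4, 10, 14)
obs 7: x=3 → posterior Dirichlet(19/4, 9/4, 10, 15)
obs 8: x=3 → posterior Dirichlet(19/4, 9/4, 10, 16)
obs 9: x=1 → posterior Dirichlet(19/4, 13/4, 10, 16)
obs 10: x=3 → posterior Dirichlet(19/4, 13/4, 10, 17)
obs 11: x=0 → posterior Dirichlet(23/4, 13/4, 10, 17)
obs 12: x=3 → posterior Dirichlet(23/4, 13/4, 10, 18)
obs 13: x=2 → posterior Dirichlet(23/4, 13/4, 11, 18)

1/2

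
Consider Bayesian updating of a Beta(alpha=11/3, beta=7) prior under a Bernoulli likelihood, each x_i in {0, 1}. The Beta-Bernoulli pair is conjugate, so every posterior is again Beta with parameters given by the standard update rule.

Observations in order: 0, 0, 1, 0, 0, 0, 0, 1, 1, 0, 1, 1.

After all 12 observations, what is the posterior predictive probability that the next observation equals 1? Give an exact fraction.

13/34

obs 1: x=0 → posterior Beta(11/3, 8)
obs 2: x=0 → posterior Beta(11/3, 9)
obs 3: x=1 → posterior Beta(14/3, 9)
obs 4: x=0 → posterior Beta(14/3, 10)
obs 5: x=0 → posterior Beta(14/3, 11)
obs 6: x=0 → posterior Beta(14/3, 12)
obs 7: x=0 → posterior Beta(14/3, 13)
obs 8: x=1 → posterior Beta(17/3, 13)
obs 9: x=1 → posterior Beta(20/3, 13)
obs 10: x=0 → posterior Beta(20/3, 14)
obs 11: x=1 → posterior Beta(23/3, 14)
obs 12: x=1 → posterior Beta(26/3, 14)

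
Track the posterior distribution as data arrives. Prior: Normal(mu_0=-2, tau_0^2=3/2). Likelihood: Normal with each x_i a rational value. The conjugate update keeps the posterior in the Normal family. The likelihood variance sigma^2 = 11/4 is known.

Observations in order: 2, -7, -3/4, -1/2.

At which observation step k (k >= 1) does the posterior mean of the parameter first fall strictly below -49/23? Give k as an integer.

k = 2

obs 1: x=2 → posterior Normal(-10/17, 33/34)
obs 2: x=-7 → posterior Normal(-52/23, 33/46)
obs 3: x=-3/4 → posterior Normal(-113/58, 33/58)
obs 4: x=-1/2 → posterior Normal(-17/10, 33/70)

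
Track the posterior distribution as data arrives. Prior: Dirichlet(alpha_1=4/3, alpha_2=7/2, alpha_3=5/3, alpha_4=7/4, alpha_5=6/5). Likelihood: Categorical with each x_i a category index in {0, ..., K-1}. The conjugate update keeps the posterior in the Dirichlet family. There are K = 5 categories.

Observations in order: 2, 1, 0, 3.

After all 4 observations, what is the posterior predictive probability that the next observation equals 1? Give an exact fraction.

obs 1: x=2 → posterior Dirichlet(4/3, 7/2, 8/3, 7/4, 6/5)
obs 2: x=1 → posterior Dirichlet(4/3, 9/2, 8/3, 7/4, 6/5)
obs 3: x=0 → posterior Dirichlet(7/3, 9/2, 8/3, 7/4, 6/5)
obs 4: x=3 → posterior Dirichlet(7/3, 9/2, 8/3, 11/4, 6/5)

90/269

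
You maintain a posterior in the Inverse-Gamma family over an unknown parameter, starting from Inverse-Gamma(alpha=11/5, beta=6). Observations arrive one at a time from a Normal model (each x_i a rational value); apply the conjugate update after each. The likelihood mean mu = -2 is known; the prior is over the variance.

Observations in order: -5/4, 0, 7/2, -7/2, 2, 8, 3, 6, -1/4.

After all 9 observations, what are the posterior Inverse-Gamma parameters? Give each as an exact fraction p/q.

alpha=67/10, beta=2057/16

obs 1: x=-5/4 → posterior Inverse-Gamma(27/10, 201/32)
obs 2: x=0 → posterior Inverse-Gamma(16/5, 265/32)
obs 3: x=7/2 → posterior Inverse-Gamma(37/10, 749/32)
obs 4: x=-7/2 → posterior Inverse-Gamma(21/5, 785/32)
obs 5: x=2 → posterior Inverse-Gamma(47/10, 1041/32)
obs 6: x=8 → posterior Inverse-Gamma(26/5, 2641/32)
obs 7: x=3 → posterior Inverse-Gamma(57/10, 3041/32)
obs 8: x=6 → posterior Inverse-Gamma(31/5, 4065/32)
obs 9: x=-1/4 → posterior Inverse-Gamma(67/10, 2057/16)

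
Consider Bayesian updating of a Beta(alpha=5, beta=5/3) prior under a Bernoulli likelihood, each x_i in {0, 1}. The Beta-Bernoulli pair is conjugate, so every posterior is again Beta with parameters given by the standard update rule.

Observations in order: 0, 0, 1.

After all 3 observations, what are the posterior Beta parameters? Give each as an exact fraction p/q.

alpha=6, beta=11/3

obs 1: x=0 → posterior Beta(5, 8/3)
obs 2: x=0 → posterior Beta(5, 11/3)
obs 3: x=1 → posterior Beta(6, 11/3)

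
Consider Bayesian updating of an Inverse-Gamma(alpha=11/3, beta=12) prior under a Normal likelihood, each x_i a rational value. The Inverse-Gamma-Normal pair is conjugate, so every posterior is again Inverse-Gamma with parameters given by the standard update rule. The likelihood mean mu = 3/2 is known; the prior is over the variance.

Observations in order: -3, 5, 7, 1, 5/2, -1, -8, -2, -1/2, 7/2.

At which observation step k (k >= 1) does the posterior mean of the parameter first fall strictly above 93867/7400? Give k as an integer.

obs 1: x=-3 → posterior Inverse-Gamma(25/6, 177/8)
obs 2: x=5 → posterior Inverse-Gamma(14/3, 113/4)
obs 3: x=7 → posterior Inverse-Gamma(31/6, 347/8)
obs 4: x=1 → posterior Inverse-Gamma(17/3, 87/2)
obs 5: x=5/2 → posterior Inverse-Gamma(37/6, 44)
obs 6: x=-1 → posterior Inverse-Gamma(20/3, 377/8)
obs 7: x=-8 → posterior Inverse-Gamma(43/6, 369/4)
obs 8: x=-2 → posterior Inverse-Gamma(23/3, 787/8)
obs 9: x=-1/2 → posterior Inverse-Gamma(49/6, 803/8)
obs 10: x=7/2 → posterior Inverse-Gamma(26/3, 819/8)

k = 7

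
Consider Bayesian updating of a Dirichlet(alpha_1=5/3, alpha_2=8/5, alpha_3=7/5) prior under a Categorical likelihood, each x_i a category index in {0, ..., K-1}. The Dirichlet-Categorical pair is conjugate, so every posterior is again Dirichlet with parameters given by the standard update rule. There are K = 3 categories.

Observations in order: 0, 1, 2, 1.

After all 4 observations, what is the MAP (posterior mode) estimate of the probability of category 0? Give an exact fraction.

obs 1: x=0 → posterior Dirichlet(8/3, 8/5, 7/5)
obs 2: x=1 → posterior Dirichlet(8/3, 13/5, 7/5)
obs 3: x=2 → posterior Dirichlet(8/3, 13/5, 12/5)
obs 4: x=1 → posterior Dirichlet(8/3, 18/5, 12/5)

5/17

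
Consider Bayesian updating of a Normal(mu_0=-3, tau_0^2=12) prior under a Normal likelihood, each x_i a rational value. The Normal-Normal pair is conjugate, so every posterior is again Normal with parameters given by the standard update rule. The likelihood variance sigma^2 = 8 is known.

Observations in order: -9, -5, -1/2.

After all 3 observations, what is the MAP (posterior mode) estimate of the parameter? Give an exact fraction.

-9/2

obs 1: x=-9 → posterior Normal(-33/5, 24/5)
obs 2: x=-5 → posterior Normal(-6, 3)
obs 3: x=-1/2 → posterior Normal(-9/2, 24/11)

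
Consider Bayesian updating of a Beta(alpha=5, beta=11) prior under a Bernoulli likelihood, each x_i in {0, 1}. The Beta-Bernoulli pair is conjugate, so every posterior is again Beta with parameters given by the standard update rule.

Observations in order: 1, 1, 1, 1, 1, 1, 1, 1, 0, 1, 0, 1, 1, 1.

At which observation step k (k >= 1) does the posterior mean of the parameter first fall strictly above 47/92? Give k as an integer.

obs 1: x=1 → posterior Beta(6, 11)
obs 2: x=1 → posterior Beta(7, 11)
obs 3: x=1 → posterior Beta(8, 11)
obs 4: x=1 → posterior Beta(9, 11)
obs 5: x=1 → posterior Beta(10, 11)
obs 6: x=1 → posterior Beta(11, 11)
obs 7: x=1 → posterior Beta(12, 11)
obs 8: x=1 → posterior Beta(13, 11)
obs 9: x=0 → posterior Beta(13, 12)
obs 10: x=1 → posterior Beta(14, 12)
obs 11: x=0 → posterior Beta(14, 13)
obs 12: x=1 → posterior Beta(15, 13)
obs 13: x=1 → posterior Beta(16, 13)
obs 14: x=1 → posterior Beta(17, 13)

k = 7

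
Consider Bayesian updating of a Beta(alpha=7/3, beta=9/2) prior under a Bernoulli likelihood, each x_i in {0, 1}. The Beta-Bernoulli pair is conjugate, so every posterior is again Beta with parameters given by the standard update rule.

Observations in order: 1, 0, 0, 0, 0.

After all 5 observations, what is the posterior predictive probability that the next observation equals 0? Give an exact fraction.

51/71

obs 1: x=1 → posterior Beta(10/3, 9/2)
obs 2: x=0 → posterior Beta(10/3, 11/2)
obs 3: x=0 → posterior Beta(10/3, 13/2)
obs 4: x=0 → posterior Beta(10/3, 15/2)
obs 5: x=0 → posterior Beta(10/3, 17/2)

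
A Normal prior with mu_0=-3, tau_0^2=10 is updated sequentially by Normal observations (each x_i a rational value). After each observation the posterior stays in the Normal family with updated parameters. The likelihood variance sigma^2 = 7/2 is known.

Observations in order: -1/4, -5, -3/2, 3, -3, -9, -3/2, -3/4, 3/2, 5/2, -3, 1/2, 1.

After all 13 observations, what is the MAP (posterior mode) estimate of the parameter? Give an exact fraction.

obs 1: x=-1/4 → posterior Normal(-26/27, 70/27)
obs 2: x=-5 → posterior Normal(-126/47, 70/47)
obs 3: x=-3/2 → posterior Normal(-156/67, 70/67)
obs 4: x=3 → posterior Normal(-32/29, 70/87)
obs 5: x=-3 → posterior Normal(-156/107, 70/107)
obs 6: x=-9 → posterior Normal(-336/127, 70/127)
obs 7: x=-3/2 → posterior Normal(-122/49, 10/21)
obs 8: x=-3/4 → posterior Normal(-381/167, 70/167)
obs 9: x=3/2 → posterior Normal(-351/187, 70/187)
obs 10: x=5/2 → posterior Normal(-301/207, 70/207)
obs 11: x=-3 → posterior Normal(-361/227, 70/227)
obs 12: x=1/2 → posterior Normal(-27/19, 70/247)
obs 13: x=1 → posterior Normal(-331/267, 70/267)

-331/267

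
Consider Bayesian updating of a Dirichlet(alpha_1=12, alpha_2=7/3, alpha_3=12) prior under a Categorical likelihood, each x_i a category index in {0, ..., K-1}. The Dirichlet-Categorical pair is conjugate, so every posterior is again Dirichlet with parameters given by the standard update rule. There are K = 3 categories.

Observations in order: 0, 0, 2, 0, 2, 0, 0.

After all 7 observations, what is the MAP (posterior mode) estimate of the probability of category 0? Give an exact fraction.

48/91

obs 1: x=0 → posterior Dirichlet(13, 7/3, 12)
obs 2: x=0 → posterior Dirichlet(14, 7/3, 12)
obs 3: x=2 → posterior Dirichlet(14, 7/3, 13)
obs 4: x=0 → posterior Dirichlet(15, 7/3, 13)
obs 5: x=2 → posterior Dirichlet(15, 7/3, 14)
obs 6: x=0 → posterior Dirichlet(16, 7/3, 14)
obs 7: x=0 → posterior Dirichlet(17, 7/3, 14)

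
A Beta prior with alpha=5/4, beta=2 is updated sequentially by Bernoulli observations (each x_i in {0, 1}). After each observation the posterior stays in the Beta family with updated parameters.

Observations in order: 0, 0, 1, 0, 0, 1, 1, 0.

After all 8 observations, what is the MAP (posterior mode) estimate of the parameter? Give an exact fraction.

obs 1: x=0 → posterior Beta(5/4, 3)
obs 2: x=0 → posterior Beta(5/4, 4)
obs 3: x=1 → posterior Beta(9/4, 4)
obs 4: x=0 → posterior Beta(9/4, 5)
obs 5: x=0 → posterior Beta(9/4, 6)
obs 6: x=1 → posterior Beta(13/4, 6)
obs 7: x=1 → posterior Beta(17/4, 6)
obs 8: x=0 → posterior Beta(17/4, 7)

13/37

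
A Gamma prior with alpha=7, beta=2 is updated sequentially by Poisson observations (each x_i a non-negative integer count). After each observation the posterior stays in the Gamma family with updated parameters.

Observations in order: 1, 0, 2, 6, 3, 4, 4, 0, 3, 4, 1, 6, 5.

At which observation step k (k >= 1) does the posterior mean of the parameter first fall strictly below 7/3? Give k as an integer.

obs 1: x=1 → posterior Gamma(8, 3)
obs 2: x=0 → posterior Gamma(8, 4)
obs 3: x=2 → posterior Gamma(10, 5)
obs 4: x=6 → posterior Gamma(16, 6)
obs 5: x=3 → posterior Gamma(19, 7)
obs 6: x=4 → posterior Gamma(23, 8)
obs 7: x=4 → posterior Gamma(27, 9)
obs 8: x=0 → posterior Gamma(27, 10)
obs 9: x=3 → posterior Gamma(30, 11)
obs 10: x=4 → posterior Gamma(34, 12)
obs 11: x=1 → posterior Gamma(35, 13)
obs 12: x=6 → posterior Gamma(41, 14)
obs 13: x=5 → posterior Gamma(46, 15)

k = 2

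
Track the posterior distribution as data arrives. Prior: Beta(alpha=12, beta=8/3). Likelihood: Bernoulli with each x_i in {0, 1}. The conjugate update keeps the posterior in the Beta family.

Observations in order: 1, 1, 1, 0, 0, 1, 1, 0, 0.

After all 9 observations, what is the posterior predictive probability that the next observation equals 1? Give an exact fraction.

obs 1: x=1 → posterior Beta(13, 8/3)
obs 2: x=1 → posterior Beta(14, 8/3)
obs 3: x=1 → posterior Beta(15, 8/3)
obs 4: x=0 → posterior Beta(15, 11/3)
obs 5: x=0 → posterior Beta(15, 14/3)
obs 6: x=1 → posterior Beta(16, 14/3)
obs 7: x=1 → posterior Beta(17, 14/3)
obs 8: x=0 → posterior Beta(17, 17/3)
obs 9: x=0 → posterior Beta(17, 20/3)

51/71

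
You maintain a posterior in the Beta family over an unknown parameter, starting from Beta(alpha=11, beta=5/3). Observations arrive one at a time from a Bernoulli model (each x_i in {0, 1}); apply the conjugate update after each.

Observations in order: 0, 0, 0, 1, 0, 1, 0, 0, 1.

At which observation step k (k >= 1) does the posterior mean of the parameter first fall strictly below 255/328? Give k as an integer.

obs 1: x=0 → posterior Beta(11, 8/3)
obs 2: x=0 → posterior Beta(11, 11/3)
obs 3: x=0 → posterior Beta(11, 14/3)
obs 4: x=1 → posterior Beta(12, 14/3)
obs 5: x=0 → posterior Beta(12, 17/3)
obs 6: x=1 → posterior Beta(13, 17/3)
obs 7: x=0 → posterior Beta(13, 20/3)
obs 8: x=0 → posterior Beta(13, 23/3)
obs 9: x=1 → posterior Beta(14, 23/3)

k = 2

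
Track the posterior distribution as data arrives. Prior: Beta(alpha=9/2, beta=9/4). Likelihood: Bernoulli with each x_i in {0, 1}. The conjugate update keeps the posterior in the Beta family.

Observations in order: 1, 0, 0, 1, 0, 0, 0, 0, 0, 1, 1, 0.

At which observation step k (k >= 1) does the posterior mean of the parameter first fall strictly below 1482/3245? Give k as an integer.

obs 1: x=1 → posterior Beta(11/2, 9/4)
obs 2: x=0 → posterior Beta(11/2, 13/4)
obs 3: x=0 → posterior Beta(11/2, 17/4)
obs 4: x=1 → posterior Beta(13/2, 17/4)
obs 5: x=0 → posterior Beta(13/2, 21/4)
obs 6: x=0 → posterior Beta(13/2, 25/4)
obs 7: x=0 → posterior Beta(13/2, 29/4)
obs 8: x=0 → posterior Beta(13/2, 33/4)
obs 9: x=0 → posterior Beta(13/2, 37/4)
obs 10: x=1 → posterior Beta(15/2, 37/4)
obs 11: x=1 → posterior Beta(17/2, 37/4)
obs 12: x=0 → posterior Beta(17/2, 41/4)

k = 8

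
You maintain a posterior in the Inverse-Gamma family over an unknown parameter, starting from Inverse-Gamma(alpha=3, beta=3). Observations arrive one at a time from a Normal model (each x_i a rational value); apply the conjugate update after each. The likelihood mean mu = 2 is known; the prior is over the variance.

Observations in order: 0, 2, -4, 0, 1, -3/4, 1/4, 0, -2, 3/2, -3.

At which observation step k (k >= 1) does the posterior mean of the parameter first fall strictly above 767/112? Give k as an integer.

k = 11

obs 1: x=0 → posterior Inverse-Gamma(7/2, 5)
obs 2: x=2 → posterior Inverse-Gamma(4, 5)
obs 3: x=-4 → posterior Inverse-Gamma(9/2, 23)
obs 4: x=0 → posterior Inverse-Gamma(5, 25)
obs 5: x=1 → posterior Inverse-Gamma(11/2, 51/2)
obs 6: x=-3/4 → posterior Inverse-Gamma(6, 937/32)
obs 7: x=1/4 → posterior Inverse-Gamma(13/2, 493/16)
obs 8: x=0 → posterior Inverse-Gamma(7, 525/16)
obs 9: x=-2 → posterior Inverse-Gamma(15/2, 653/16)
obs 10: x=3/2 → posterior Inverse-Gamma(8, 655/16)
obs 11: x=-3 → posterior Inverse-Gamma(17/2, 855/16)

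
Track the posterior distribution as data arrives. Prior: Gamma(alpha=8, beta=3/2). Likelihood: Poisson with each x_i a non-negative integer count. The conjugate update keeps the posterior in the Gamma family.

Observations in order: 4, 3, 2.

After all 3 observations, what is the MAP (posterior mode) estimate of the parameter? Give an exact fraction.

32/9

obs 1: x=4 → posterior Gamma(12, 5/2)
obs 2: x=3 → posterior Gamma(15, 7/2)
obs 3: x=2 → posterior Gamma(17, 9/2)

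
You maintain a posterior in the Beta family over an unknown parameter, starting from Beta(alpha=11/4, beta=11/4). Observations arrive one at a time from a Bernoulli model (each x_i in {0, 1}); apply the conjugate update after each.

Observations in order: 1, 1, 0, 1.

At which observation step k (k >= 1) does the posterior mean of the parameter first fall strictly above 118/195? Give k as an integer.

k = 2

obs 1: x=1 → posterior Beta(15/4, 11/4)
obs 2: x=1 → posterior Beta(19/4, 11/4)
obs 3: x=0 → posterior Beta(19/4, 15/4)
obs 4: x=1 → posterior Beta(23/4, 15/4)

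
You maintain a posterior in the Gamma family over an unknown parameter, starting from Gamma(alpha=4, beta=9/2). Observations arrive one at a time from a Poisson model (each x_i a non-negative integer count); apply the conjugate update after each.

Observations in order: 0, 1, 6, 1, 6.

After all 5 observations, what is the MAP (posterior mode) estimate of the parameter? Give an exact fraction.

34/19

obs 1: x=0 → posterior Gamma(4, 11/2)
obs 2: x=1 → posterior Gamma(5, 13/2)
obs 3: x=6 → posterior Gamma(11, 15/2)
obs 4: x=1 → posterior Gamma(12, 17/2)
obs 5: x=6 → posterior Gamma(18, 19/2)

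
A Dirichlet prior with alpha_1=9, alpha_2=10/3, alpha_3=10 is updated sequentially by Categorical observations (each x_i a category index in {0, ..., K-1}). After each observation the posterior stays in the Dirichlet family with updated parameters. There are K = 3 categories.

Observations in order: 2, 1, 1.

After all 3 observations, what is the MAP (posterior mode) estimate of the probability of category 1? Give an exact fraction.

13/67

obs 1: x=2 → posterior Dirichlet(9, 10/3, 11)
obs 2: x=1 → posterior Dirichlet(9, 13/3, 11)
obs 3: x=1 → posterior Dirichlet(9, 16/3, 11)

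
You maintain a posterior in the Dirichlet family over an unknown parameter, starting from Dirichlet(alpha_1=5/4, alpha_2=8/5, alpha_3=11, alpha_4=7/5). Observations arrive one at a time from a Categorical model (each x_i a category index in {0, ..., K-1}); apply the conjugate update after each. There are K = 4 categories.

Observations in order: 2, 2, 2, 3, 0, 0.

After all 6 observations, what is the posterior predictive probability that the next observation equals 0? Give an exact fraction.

13/85

obs 1: x=2 → posterior Dirichlet(5/4, 8/5, 12, 7/5)
obs 2: x=2 → posterior Dirichlet(5/4, 8/5, 13, 7/5)
obs 3: x=2 → posterior Dirichlet(5/4, 8/5, 14, 7/5)
obs 4: x=3 → posterior Dirichlet(5/4, 8/5, 14, 12/5)
obs 5: x=0 → posterior Dirichlet(9/4, 8/5, 14, 12/5)
obs 6: x=0 → posterior Dirichlet(13/4, 8/5, 14, 12/5)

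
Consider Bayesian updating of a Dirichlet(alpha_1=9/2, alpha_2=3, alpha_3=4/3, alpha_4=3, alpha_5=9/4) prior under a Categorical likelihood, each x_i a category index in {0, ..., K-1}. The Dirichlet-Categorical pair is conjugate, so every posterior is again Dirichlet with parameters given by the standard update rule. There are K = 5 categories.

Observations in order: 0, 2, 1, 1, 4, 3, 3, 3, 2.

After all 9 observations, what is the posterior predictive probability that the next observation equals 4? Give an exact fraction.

obs 1: x=0 → posterior Dirichlet(11/2, 3, 4/3, 3, 9/4)
obs 2: x=2 → posterior Dirichlet(11/2, 3, 7/3, 3, 9/4)
obs 3: x=1 → posterior Dirichlet(11/2, 4, 7/3, 3, 9/4)
obs 4: x=1 → posterior Dirichlet(11/2, 5, 7/3, 3, 9/4)
obs 5: x=4 → posterior Dirichlet(11/2, 5, 7/3, 3, 13/4)
obs 6: x=3 → posterior Dirichlet(11/2, 5, 7/3, 4, 13/4)
obs 7: x=3 → posterior Dirichlet(11/2, 5, 7/3, 5, 13/4)
obs 8: x=3 → posterior Dirichlet(11/2, 5, 7/3, 6, 13/4)
obs 9: x=2 → posterior Dirichlet(11/2, 5, 10/3, 6, 13/4)

39/277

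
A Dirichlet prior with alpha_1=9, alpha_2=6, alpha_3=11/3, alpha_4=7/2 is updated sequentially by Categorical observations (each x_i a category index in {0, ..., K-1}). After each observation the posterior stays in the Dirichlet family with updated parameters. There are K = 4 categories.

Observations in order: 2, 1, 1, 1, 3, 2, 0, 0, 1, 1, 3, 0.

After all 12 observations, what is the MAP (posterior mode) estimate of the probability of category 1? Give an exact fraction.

60/181

obs 1: x=2 → posterior Dirichlet(9, 6, 14/3, 7/2)
obs 2: x=1 → posterior Dirichlet(9, 7, 14/3, 7/2)
obs 3: x=1 → posterior Dirichlet(9, 8, 14/3, 7/2)
obs 4: x=1 → posterior Dirichlet(9, 9, 14/3, 7/2)
obs 5: x=3 → posterior Dirichlet(9, 9, 14/3, 9/2)
obs 6: x=2 → posterior Dirichlet(9, 9, 17/3, 9/2)
obs 7: x=0 → posterior Dirichlet(10, 9, 17/3, 9/2)
obs 8: x=0 → posterior Dirichlet(11, 9, 17/3, 9/2)
obs 9: x=1 → posterior Dirichlet(11, 10, 17/3, 9/2)
obs 10: x=1 → posterior Dirichlet(11, 11, 17/3, 9/2)
obs 11: x=3 → posterior Dirichlet(11, 11, 17/3, 11/2)
obs 12: x=0 → posterior Dirichlet(12, 11, 17/3, 11/2)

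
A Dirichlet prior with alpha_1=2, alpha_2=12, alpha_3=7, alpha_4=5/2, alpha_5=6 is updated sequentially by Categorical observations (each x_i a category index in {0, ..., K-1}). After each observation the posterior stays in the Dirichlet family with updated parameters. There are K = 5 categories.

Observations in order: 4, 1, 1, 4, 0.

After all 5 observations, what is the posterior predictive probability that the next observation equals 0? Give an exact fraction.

2/23

obs 1: x=4 → posterior Dirichlet(2, 12, 7, 5/2, 7)
obs 2: x=1 → posterior Dirichlet(2, 13, 7, 5/2, 7)
obs 3: x=1 → posterior Dirichlet(2, 14, 7, 5/2, 7)
obs 4: x=4 → posterior Dirichlet(2, 14, 7, 5/2, 8)
obs 5: x=0 → posterior Dirichlet(3, 14, 7, 5/2, 8)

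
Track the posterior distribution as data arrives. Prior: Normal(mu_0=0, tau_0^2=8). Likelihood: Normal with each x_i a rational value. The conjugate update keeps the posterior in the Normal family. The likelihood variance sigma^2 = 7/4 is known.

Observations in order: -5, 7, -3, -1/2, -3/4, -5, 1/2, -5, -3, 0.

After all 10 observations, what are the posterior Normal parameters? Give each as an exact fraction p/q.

obs 1: x=-5 → posterior Normal(-160/39, 56/39)
obs 2: x=7 → posterior Normal(64/71, 56/71)
obs 3: x=-3 → posterior Normal(-32/103, 56/103)
obs 4: x=-1/2 → posterior Normal(-16/45, 56/135)
obs 5: x=-3/4 → posterior Normal(-72/167, 56/167)
obs 6: x=-5 → posterior Normal(-232/199, 56/199)
obs 7: x=1/2 → posterior Normal(-72/77, 8/33)
obs 8: x=-5 → posterior Normal(-376/263, 56/263)
obs 9: x=-3 → posterior Normal(-8/5, 56/295)
obs 10: x=0 → posterior Normal(-472/327, 56/327)

mu_0=-472/327, tau_0^2=56/327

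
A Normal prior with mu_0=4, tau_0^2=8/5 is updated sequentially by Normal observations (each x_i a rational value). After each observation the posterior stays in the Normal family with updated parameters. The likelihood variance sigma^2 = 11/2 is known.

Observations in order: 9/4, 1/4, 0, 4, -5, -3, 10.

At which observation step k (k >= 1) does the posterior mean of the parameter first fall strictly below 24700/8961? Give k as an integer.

obs 1: x=9/4 → posterior Normal(256/71, 88/71)
obs 2: x=1/4 → posterior Normal(260/87, 88/87)
obs 3: x=0 → posterior Normal(260/103, 88/103)
obs 4: x=4 → posterior Normal(324/119, 88/119)
obs 5: x=-5 → posterior Normal(244/135, 88/135)
obs 6: x=-3 → posterior Normal(196/151, 88/151)
obs 7: x=10 → posterior Normal(356/167, 88/167)

k = 3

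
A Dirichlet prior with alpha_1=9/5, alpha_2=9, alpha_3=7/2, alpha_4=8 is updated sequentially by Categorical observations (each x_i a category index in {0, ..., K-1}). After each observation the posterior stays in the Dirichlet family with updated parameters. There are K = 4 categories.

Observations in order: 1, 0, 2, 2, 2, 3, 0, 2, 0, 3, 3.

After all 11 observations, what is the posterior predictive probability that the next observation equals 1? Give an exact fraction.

100/333

obs 1: x=1 → posterior Dirichlet(9/5, 10, 7/2, 8)
obs 2: x=0 → posterior Dirichlet(14/5, 10, 7/2, 8)
obs 3: x=2 → posterior Dirichlet(14/5, 10, 9/2, 8)
obs 4: x=2 → posterior Dirichlet(14/5, 10, 11/2, 8)
obs 5: x=2 → posterior Dirichlet(14/5, 10, 13/2, 8)
obs 6: x=3 → posterior Dirichlet(14/5, 10, 13/2, 9)
obs 7: x=0 → posterior Dirichlet(19/5, 10, 13/2, 9)
obs 8: x=2 → posterior Dirichlet(19/5, 10, 15/2, 9)
obs 9: x=0 → posterior Dirichlet(24/5, 10, 15/2, 9)
obs 10: x=3 → posterior Dirichlet(24/5, 10, 15/2, 10)
obs 11: x=3 → posterior Dirichlet(24/5, 10, 15/2, 11)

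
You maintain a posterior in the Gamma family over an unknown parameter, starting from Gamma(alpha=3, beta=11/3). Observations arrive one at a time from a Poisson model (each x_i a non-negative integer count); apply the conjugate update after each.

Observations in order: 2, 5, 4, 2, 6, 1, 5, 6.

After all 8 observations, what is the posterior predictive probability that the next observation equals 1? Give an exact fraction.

obs 1: x=2 → posterior Gamma(5, 14/3)
obs 2: x=5 → posterior Gamma(10, 17/3)
obs 3: x=4 → posterior Gamma(14, 20/3)
obs 4: x=2 → posterior Gamma(16, 23/3)
obs 5: x=6 → posterior Gamma(22, 26/3)
obs 6: x=1 → posterior Gamma(23, 29/3)
obs 7: x=5 → posterior Gamma(28, 32/3)
obs 8: x=6 → posterior Gamma(34, 35/3)

1606510927630330956958317374402540735900402069091796875/9803832573808080460530227191063965037865280733620207616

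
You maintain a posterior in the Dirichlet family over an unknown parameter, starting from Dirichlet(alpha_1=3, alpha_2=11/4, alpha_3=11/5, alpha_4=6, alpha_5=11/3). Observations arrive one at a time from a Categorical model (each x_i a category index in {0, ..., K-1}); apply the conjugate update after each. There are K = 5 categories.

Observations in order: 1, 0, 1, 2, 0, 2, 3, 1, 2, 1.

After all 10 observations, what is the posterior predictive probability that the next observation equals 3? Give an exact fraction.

420/1657

obs 1: x=1 → posterior Dirichlet(3, 15/4, 11/5, 6, 11/3)
obs 2: x=0 → posterior Dirichlet(4, 15/4, 11/5, 6, 11/3)
obs 3: x=1 → posterior Dirichlet(4, 19/4, 11/5, 6, 11/3)
obs 4: x=2 → posterior Dirichlet(4, 19/4, 16/5, 6, 11/3)
obs 5: x=0 → posterior Dirichlet(5, 19/4, 16/5, 6, 11/3)
obs 6: x=2 → posterior Dirichlet(5, 19/4, 21/5, 6, 11/3)
obs 7: x=3 → posterior Dirichlet(5, 19/4, 21/5, 7, 11/3)
obs 8: x=1 → posterior Dirichlet(5, 23/4, 21/5, 7, 11/3)
obs 9: x=2 → posterior Dirichlet(5, 23/4, 26/5, 7, 11/3)
obs 10: x=1 → posterior Dirichlet(5, 27/4, 26/5, 7, 11/3)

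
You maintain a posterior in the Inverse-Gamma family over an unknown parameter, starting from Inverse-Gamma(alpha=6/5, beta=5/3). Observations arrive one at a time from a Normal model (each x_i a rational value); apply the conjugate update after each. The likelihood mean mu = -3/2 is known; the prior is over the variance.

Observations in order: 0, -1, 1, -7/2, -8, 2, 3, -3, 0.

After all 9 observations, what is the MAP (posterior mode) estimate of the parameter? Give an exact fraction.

obs 1: x=0 → posterior Inverse-Gamma(17/10, 67/24)
obs 2: x=-1 → posterior Inverse-Gamma(11/5, 35/12)
obs 3: x=1 → posterior Inverse-Gamma(27/10, 145/24)
obs 4: x=-7/2 → posterior Inverse-Gamma(16/5, 193/24)
obs 5: x=-8 → posterior Inverse-Gamma(37/10, 175/6)
obs 6: x=2 → posterior Inverse-Gamma(21/5, 847/24)
obs 7: x=3 → posterior Inverse-Gamma(47/10, 545/12)
obs 8: x=-3 → posterior Inverse-Gamma(26/5, 1117/24)
obs 9: x=0 → posterior Inverse-Gamma(57/10, 143/3)

1430/201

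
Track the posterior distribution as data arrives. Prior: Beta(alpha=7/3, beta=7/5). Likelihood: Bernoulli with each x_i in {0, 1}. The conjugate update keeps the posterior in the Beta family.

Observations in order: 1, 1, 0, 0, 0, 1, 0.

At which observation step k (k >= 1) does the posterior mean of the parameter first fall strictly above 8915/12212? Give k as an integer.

k = 2

obs 1: x=1 → posterior Beta(10/3, 7/5)
obs 2: x=1 → posterior Beta(13/3, 7/5)
obs 3: x=0 → posterior Beta(13/3, 12/5)
obs 4: x=0 → posterior Beta(13/3, 17/5)
obs 5: x=0 → posterior Beta(13/3, 22/5)
obs 6: x=1 → posterior Beta(16/3, 22/5)
obs 7: x=0 → posterior Beta(16/3, 27/5)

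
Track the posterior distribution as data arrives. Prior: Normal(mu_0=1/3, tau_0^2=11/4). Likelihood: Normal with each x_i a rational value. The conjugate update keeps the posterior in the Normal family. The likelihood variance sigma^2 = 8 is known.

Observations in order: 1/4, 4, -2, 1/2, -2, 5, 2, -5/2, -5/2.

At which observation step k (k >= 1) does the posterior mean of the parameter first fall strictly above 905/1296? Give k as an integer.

k = 2

obs 1: x=1/4 → posterior Normal(161/516, 88/43)
obs 2: x=4 → posterior Normal(689/648, 44/27)
obs 3: x=-2 → posterior Normal(85/156, 88/65)
obs 4: x=1/2 → posterior Normal(491/912, 22/19)
obs 5: x=-2 → posterior Normal(227/1044, 88/87)
obs 6: x=5 → posterior Normal(887/1176, 44/49)
obs 7: x=2 → posterior Normal(1151/1308, 88/109)
obs 8: x=-5/2 → posterior Normal(821/1440, 11/15)
obs 9: x=-5/2 → posterior Normal(491/1572, 88/131)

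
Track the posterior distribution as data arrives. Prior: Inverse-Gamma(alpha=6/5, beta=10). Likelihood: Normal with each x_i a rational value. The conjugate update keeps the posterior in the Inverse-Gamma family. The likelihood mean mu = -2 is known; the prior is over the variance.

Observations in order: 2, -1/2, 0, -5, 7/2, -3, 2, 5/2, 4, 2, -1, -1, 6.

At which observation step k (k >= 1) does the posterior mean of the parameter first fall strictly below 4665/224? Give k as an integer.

obs 1: x=2 → posterior Inverse-Gamma(17/10, 18)
obs 2: x=-1/2 → posterior Inverse-Gamma(11/5, 153/8)
obs 3: x=0 → posterior Inverse-Gamma(27/10, 169/8)
obs 4: x=-5 → posterior Inverse-Gamma(16/5, 205/8)
obs 5: x=7/2 → posterior Inverse-Gamma(37/10, 163/4)
obs 6: x=-3 → posterior Inverse-Gamma(21/5, 165/4)
obs 7: x=2 → posterior Inverse-Gamma(47/10, 197/4)
obs 8: x=5/2 → posterior Inverse-Gamma(26/5, 475/8)
obs 9: x=4 → posterior Inverse-Gamma(57/10, 619/8)
obs 10: x=2 → posterior Inverse-Gamma(31/5, 683/8)
obs 11: x=-1 → posterior Inverse-Gamma(67/10, 687/8)
obs 12: x=-1 → posterior Inverse-Gamma(36/5, 691/8)
obs 13: x=6 → posterior Inverse-Gamma(77/10, 947/8)

k = 2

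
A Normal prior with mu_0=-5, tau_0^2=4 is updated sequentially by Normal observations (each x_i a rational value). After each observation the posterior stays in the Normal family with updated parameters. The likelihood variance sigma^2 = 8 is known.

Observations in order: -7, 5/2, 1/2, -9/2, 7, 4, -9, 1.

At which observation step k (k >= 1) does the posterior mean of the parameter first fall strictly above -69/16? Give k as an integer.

k = 2

obs 1: x=-7 → posterior Normal(-17/3, 8/3)
obs 2: x=5/2 → posterior Normal(-29/8, 2)
obs 3: x=1/2 → posterior Normal(-14/5, 8/5)
obs 4: x=-9/2 → posterior Normal(-37/12, 4/3)
obs 5: x=7 → posterior Normal(-23/14, 8/7)
obs 6: x=4 → posterior Normal(-15/16, 1)
obs 7: x=-9 → posterior Normal(-11/6, 8/9)
obs 8: x=1 → posterior Normal(-31/20, 4/5)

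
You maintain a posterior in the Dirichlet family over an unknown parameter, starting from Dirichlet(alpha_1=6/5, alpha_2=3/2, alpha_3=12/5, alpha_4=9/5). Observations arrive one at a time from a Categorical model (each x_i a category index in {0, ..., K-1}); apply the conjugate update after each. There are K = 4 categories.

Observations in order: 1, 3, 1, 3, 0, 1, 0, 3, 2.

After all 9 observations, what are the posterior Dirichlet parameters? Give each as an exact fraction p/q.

obs 1: x=1 → posterior Dirichlet(6/5, 5/2, 12/5, 9/5)
obs 2: x=3 → posterior Dirichlet(6/5, 5/2, 12/5, 14/5)
obs 3: x=1 → posterior Dirichlet(6/5, 7/2, 12/5, 14/5)
obs 4: x=3 → posterior Dirichlet(6/5, 7/2, 12/5, 19/5)
obs 5: x=0 → posterior Dirichlet(11/5, 7/2, 12/5, 19/5)
obs 6: x=1 → posterior Dirichlet(11/5, 9/2, 12/5, 19/5)
obs 7: x=0 → posterior Dirichlet(16/5, 9/2, 12/5, 19/5)
obs 8: x=3 → posterior Dirichlet(16/5, 9/2, 12/5, 24/5)
obs 9: x=2 → posterior Dirichlet(16/5, 9/2, 17/5, 24/5)

alpha_1=16/5, alpha_2=9/2, alpha_3=17/5, alpha_4=24/5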